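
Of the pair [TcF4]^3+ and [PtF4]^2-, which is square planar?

[PtF4]^2-

For [TcF4]^3+: Each fluoride is −1; balancing the +3 overall charge requires Tc(VII). Tc sits in group 7, so the d-electron count is 7 − 7 = 0. A d⁰ ion has no crystal-field stabilisation preference between square planar and tetrahedral, so four ligands adopt the sterically favoured tetrahedral geometry. → tetrahedral.
For [PtF4]^2-: Each fluoride is −1; balancing the −2 overall charge requires Pt(II). Group 10 minus oxidation state 2 gives a d⁸ configuration. A 5d d⁸ ion has a large crystal-field splitting; square planar leaves the high-energy d_{x²−y²} orbital empty and maximises CFSE. → square planar.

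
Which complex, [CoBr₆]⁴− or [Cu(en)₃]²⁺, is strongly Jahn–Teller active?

[CoBr₆]⁴−: Summing ligand charges against the −4 overall charge gives an oxidation state of +2 for cobalt. Co sits in group 9, so the d-electron count is 9 − 2 = 7. Bromide is a weak-field ligand for a first-row metal, so the complex is high-spin. The d⁷ configuration leaves the e_g set evenly filled (or empty) — no strong Jahn–Teller driving force.
[Cu(en)₃]²⁺: Ethylenediamine is neutral; balancing the +2 overall charge requires Cu(II). Cu sits in group 11, so the d-electron count is 11 − 2 = 9. The t₂g⁶e_g³ configuration has an unevenly filled e_g set; the Jahn–Teller theorem predicts a tetragonal distortion (typically axial elongation) to lift the degeneracy.

[Cu(en)₃]²⁺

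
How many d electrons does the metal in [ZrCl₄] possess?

Ligand charges: each chloride is −1. With an overall charge of 0 the zirconium centre must be in the +4 oxidation state.
Zirconium is a group-4 element; Zr(IV) is therefore d⁰.

d0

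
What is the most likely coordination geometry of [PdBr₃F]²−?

square planar

Summing ligand charges against the −2 overall charge gives an oxidation state of +2 for palladium.
Group 10 minus oxidation state 2 gives a d⁸ configuration.
Coordination number: 4.
A 4d d⁸ ion has a large crystal-field splitting; square planar leaves the high-energy d_{x²−y²} orbital empty and maximises CFSE.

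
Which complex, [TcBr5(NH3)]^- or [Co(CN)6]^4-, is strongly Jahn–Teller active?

[TcBr5(NH3)]^-: Summing ligand charges against the −1 overall charge gives an oxidation state of +4 for technetium. Group 7 minus oxidation state 4 gives a d³ configuration. The d³ configuration leaves the e_g set evenly filled (or empty) — no strong Jahn–Teller driving force.
[Co(CN)6]^4-: Each cyanide is −1; balancing the −4 overall charge requires Co(II). Cobalt is a group-9 element; Co(II) is therefore d⁷. Cyanide is a strong-field ligand (high in the spectrochemical series) for a first-row metal, so the complex is low-spin. The t₂g⁶e_g¹ (low-spin) configuration has an unevenly filled e_g set; the Jahn–Teller theorem predicts a tetragonal distortion (typically axial elongation) to lift the degeneracy.

[Co(CN)6]^4-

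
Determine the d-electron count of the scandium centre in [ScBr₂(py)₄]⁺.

d⁰

Each bromide is −1; pyridine is neutral; balancing the +1 overall charge requires Sc(III).
Scandium is a group-3 element; Sc(III) is therefore d⁰.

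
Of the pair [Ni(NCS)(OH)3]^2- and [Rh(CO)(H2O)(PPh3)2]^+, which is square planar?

[Rh(CO)(H2O)(PPh3)2]^+

For [Ni(NCS)(OH)3]^2-: Each isothiocyanate is −1; each hydroxide is −1; balancing the −2 overall charge requires Ni(II). Ni sits in group 10, so the d-electron count is 10 − 2 = 8. Hydroxide and isothiocyanate are weak-field ligands. With weak-field ligands the CFSE gain from square planar is small, so a 3d d⁸ ion takes the sterically preferred tetrahedral geometry. → tetrahedral.
For [Rh(CO)(H2O)(PPh3)2]^+: Summing ligand charges against the +1 overall charge gives an oxidation state of +1 for rhodium. Rhodium is a group-9 element; Rh(I) is therefore d⁸. A 4d d⁸ ion has a large crystal-field splitting; square planar leaves the high-energy d_{x²−y²} orbital empty and maximises CFSE. → square planar.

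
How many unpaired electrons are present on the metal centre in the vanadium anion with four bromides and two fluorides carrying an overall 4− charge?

3

Ligand charges: each bromide is −1; each fluoride is −1. With an overall charge of −4 the vanadium centre must be in the +2 oxidation state.
V sits in group 5, so the d-electron count is 5 − 2 = 3.
In an octahedral field the d³ configuration is t₂g³e_g⁰ (only one arrangement possible), giving 3 unpaired electrons.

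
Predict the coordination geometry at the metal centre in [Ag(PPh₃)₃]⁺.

Ligand charges: triphenylphosphine is neutral. With an overall charge of +1 the silver centre must be in the +1 oxidation state.
Group 11 minus oxidation state 1 gives a d¹⁰ configuration.
Coordination number: 3.
Three ligands around a d¹⁰ centre minimise repulsion in a trigonal-planar arrangement.

trigonal planar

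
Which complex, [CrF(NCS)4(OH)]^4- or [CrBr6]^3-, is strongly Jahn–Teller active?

[CrF(NCS)4(OH)]^4-: Ligand charges: each fluoride is −1; each isothiocyanate is −1; each hydroxide is −1. With an overall charge of −4 the chromium centre must be in the +2 oxidation state. Chromium is a group-6 element; Cr(II) is therefore d⁴. Fluoride, hydroxide, and isothiocyanate are weak-field ligands for a first-row metal, so the complex is high-spin. The t₂g³e_g¹ (high-spin) configuration has an unevenly filled e_g set; the Jahn–Teller theorem predicts a tetragonal distortion (typically axial elongation) to lift the degeneracy.
[CrBr6]^3-: Summing ligand charges against the −3 overall charge gives an oxidation state of +3 for chromium. Cr sits in group 6, so the d-electron count is 6 − 3 = 3. The d³ configuration leaves the e_g set evenly filled (or empty) — no strong Jahn–Teller driving force.

[CrF(NCS)4(OH)]^4-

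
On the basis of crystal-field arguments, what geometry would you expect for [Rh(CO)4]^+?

Summing ligand charges against the +1 overall charge gives an oxidation state of +1 for rhodium.
Group 9 minus oxidation state 1 gives a d⁸ configuration.
Coordination number: 4.
A 4d d⁸ ion has a large crystal-field splitting; square planar leaves the high-energy d_{x²−y²} orbital empty and maximises CFSE.

square planar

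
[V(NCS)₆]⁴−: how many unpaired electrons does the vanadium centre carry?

3 unpaired electrons

Summing ligand charges against the −4 overall charge gives an oxidation state of +2 for vanadium.
Group 5 minus oxidation state 2 gives a d³ configuration.
In an octahedral field the d³ configuration is t₂g³e_g⁰ (only one arrangement possible), giving 3 unpaired electrons.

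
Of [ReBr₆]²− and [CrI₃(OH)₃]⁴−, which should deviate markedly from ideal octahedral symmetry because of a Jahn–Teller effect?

[CrI₃(OH)₃]⁴−

[ReBr₆]²−: Each bromide is −1; balancing the −2 overall charge requires Re(IV). Group 7 minus oxidation state 4 gives a d³ configuration. The d³ configuration leaves the e_g set evenly filled (or empty) — no strong Jahn–Teller driving force.
[CrI₃(OH)₃]⁴−: Ligand charges: each iodide is −1; each hydroxide is −1. With an overall charge of −4 the chromium centre must be in the +2 oxidation state. Chromium is a group-6 element; Cr(II) is therefore d⁴. Hydroxide and iodide are weak-field ligands for a first-row metal, so the complex is high-spin. The t₂g³e_g¹ (high-spin) configuration has an unevenly filled e_g set; the Jahn–Teller theorem predicts a tetragonal distortion (typically axial elongation) to lift the degeneracy.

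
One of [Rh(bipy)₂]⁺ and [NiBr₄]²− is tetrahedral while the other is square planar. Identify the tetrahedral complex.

For [Rh(bipy)₂]⁺: 2,2′-bipyridine is neutral; balancing the +1 overall charge requires Rh(I). Group 9 minus oxidation state 1 gives a d⁸ configuration. A 4d d⁸ ion has a large crystal-field splitting; square planar leaves the high-energy d_{x²−y²} orbital empty and maximises CFSE. → square planar.
For [NiBr₄]²−: Each bromide is −1; balancing the −2 overall charge requires Ni(II). Group 10 minus oxidation state 2 gives a d⁸ configuration. Bromide is a weak-field ligand. With weak-field ligands the CFSE gain from square planar is small, so a 3d d⁸ ion takes the sterically preferred tetrahedral geometry. → tetrahedral.

[NiBr₄]²−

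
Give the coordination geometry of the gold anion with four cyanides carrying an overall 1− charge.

square planar

Each cyanide is −1; balancing the −1 overall charge requires Au(III).
Gold is a group-11 element; Au(III) is therefore d⁸.
With 4 monodentate ligands the coordination number is 4.
A 5d d⁸ ion has a large crystal-field splitting; square planar leaves the high-energy d_{x²−y²} orbital empty and maximises CFSE.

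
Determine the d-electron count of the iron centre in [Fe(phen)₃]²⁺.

1,10-phenanthroline is neutral; balancing the +2 overall charge requires Fe(II).
Iron is a group-8 element; Fe(II) is therefore d⁶.

d⁶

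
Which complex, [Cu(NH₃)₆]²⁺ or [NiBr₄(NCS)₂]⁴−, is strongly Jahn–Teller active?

[Cu(NH₃)₆]²⁺: Ligand charges: ammonia is neutral. With an overall charge of +2 the copper centre must be in the +2 oxidation state. Cu sits in group 11, so the d-electron count is 11 − 2 = 9. The t₂g⁶e_g³ configuration has an unevenly filled e_g set; the Jahn–Teller theorem predicts a tetragonal distortion (typically axial elongation) to lift the degeneracy.
[NiBr₄(NCS)₂]⁴−: Each bromide is −1; each isothiocyanate is −1; balancing the −4 overall charge requires Ni(II). Ni sits in group 10, so the d-electron count is 10 − 2 = 8. The d⁸ configuration leaves the e_g set evenly filled (or empty) — no strong Jahn–Teller driving force.

[Cu(NH₃)₆]²⁺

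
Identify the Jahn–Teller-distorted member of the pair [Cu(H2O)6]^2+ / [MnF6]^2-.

[Cu(H2O)6]^2+

[Cu(H2O)6]^2+: Summing ligand charges against the +2 overall charge gives an oxidation state of +2 for copper. Group 11 minus oxidation state 2 gives a d⁹ configuration. The t₂g⁶e_g³ configuration has an unevenly filled e_g set; the Jahn–Teller theorem predicts a tetragonal distortion (typically axial elongation) to lift the degeneracy.
[MnF6]^2-: Each fluoride is −1; balancing the −2 overall charge requires Mn(IV). Group 7 minus oxidation state 4 gives a d³ configuration. The d³ configuration leaves the e_g set evenly filled (or empty) — no strong Jahn–Teller driving force.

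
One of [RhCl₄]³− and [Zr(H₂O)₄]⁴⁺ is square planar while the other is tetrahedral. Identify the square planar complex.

For [RhCl₄]³−: Each chloride is −1; balancing the −3 overall charge requires Rh(I). Rhodium is a group-9 element; Rh(I) is therefore d⁸. A 4d d⁸ ion has a large crystal-field splitting; square planar leaves the high-energy d_{x²−y²} orbital empty and maximises CFSE. → square planar.
For [Zr(H₂O)₄]⁴⁺: Ligand charges: water is neutral. With an overall charge of +4 the zirconium centre must be in the +4 oxidation state. Group 4 minus oxidation state 4 gives a d⁰ configuration. A d⁰ ion has no crystal-field stabilisation preference between square planar and tetrahedral, so four ligands adopt the sterically favoured tetrahedral geometry. → tetrahedral.

[RhCl₄]³−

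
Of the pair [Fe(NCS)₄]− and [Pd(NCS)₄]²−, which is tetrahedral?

[Fe(NCS)₄]−

For [Fe(NCS)₄]−: Summing ligand charges against the −1 overall charge gives an oxidation state of +3 for iron. Group 8 minus oxidation state 3 gives a d⁵ configuration. A high-spin d⁵ ion has zero CFSE in either geometry, so four ligands adopt the sterically favoured tetrahedral geometry. → tetrahedral.
For [Pd(NCS)₄]²−: Ligand charges: each isothiocyanate is −1. With an overall charge of −2 the palladium centre must be in the +2 oxidation state. Group 10 minus oxidation state 2 gives a d⁸ configuration. A 4d d⁸ ion has a large crystal-field splitting; square planar leaves the high-energy d_{x²−y²} orbital empty and maximises CFSE. → square planar.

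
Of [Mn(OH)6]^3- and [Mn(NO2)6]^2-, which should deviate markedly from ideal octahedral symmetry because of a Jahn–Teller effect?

[Mn(OH)6]^3-

[Mn(OH)6]^3-: Ligand charges: each hydroxide is −1. With an overall charge of −3 the manganese centre must be in the +3 oxidation state. Group 7 minus oxidation state 3 gives a d⁴ configuration. Hydroxide is a weak-field ligand for a first-row metal, so the complex is high-spin. The t₂g³e_g¹ (high-spin) configuration has an unevenly filled e_g set; the Jahn–Teller theorem predicts a tetragonal distortion (typically axial elongation) to lift the degeneracy.
[Mn(NO2)6]^2-: Each nitro (N-bound nitrite) is −1; balancing the −2 overall charge requires Mn(IV). Group 7 minus oxidation state 4 gives a d³ configuration. The d³ configuration leaves the e_g set evenly filled (or empty) — no strong Jahn–Teller driving force.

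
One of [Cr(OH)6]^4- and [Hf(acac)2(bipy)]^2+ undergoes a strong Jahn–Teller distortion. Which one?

[Cr(OH)6]^4-

[Cr(OH)6]^4-: Ligand charges: each hydroxide is −1. With an overall charge of −4 the chromium centre must be in the +2 oxidation state. Chromium is a group-6 element; Cr(II) is therefore d⁴. Hydroxide is a weak-field ligand for a first-row metal, so the complex is high-spin. The t₂g³e_g¹ (high-spin) configuration has an unevenly filled e_g set; the Jahn–Teller theorem predicts a tetragonal distortion (typically axial elongation) to lift the degeneracy.
[Hf(acac)2(bipy)]^2+: Each acetylacetonate is −1; 2,2′-bipyridine is neutral; balancing the +2 overall charge requires Hf(IV). Hafnium is a group-4 element; Hf(IV) is therefore d⁰. The d⁰ configuration leaves the e_g set evenly filled (or empty) — no strong Jahn–Teller driving force.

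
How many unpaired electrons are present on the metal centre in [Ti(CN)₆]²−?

0 unpaired electrons

Summing ligand charges against the −2 overall charge gives an oxidation state of +4 for titanium.
Ti sits in group 4, so the d-electron count is 4 − 4 = 0.
In an octahedral field the d⁰ configuration is t₂g⁰e_g⁰, giving 0 unpaired electrons.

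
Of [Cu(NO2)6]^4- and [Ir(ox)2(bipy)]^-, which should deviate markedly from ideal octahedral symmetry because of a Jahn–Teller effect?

[Cu(NO2)6]^4-

[Cu(NO2)6]^4-: Each nitro (N-bound nitrite) is −1; balancing the −4 overall charge requires Cu(II). Cu sits in group 11, so the d-electron count is 11 − 2 = 9. The t₂g⁶e_g³ configuration has an unevenly filled e_g set; the Jahn–Teller theorem predicts a tetragonal distortion (typically axial elongation) to lift the degeneracy.
[Ir(ox)2(bipy)]^-: Summing ligand charges against the −1 overall charge gives an oxidation state of +3 for iridium. Group 9 minus oxidation state 3 gives a d⁶ configuration. A 5d ion has a large Δₒ and is invariably low-spin. The d⁶ configuration leaves the e_g set evenly filled (or empty) — no strong Jahn–Teller driving force.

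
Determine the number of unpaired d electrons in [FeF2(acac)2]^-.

Each fluoride is −1; each acetylacetonate is −1; balancing the −1 overall charge requires Fe(III).
Group 8 minus oxidation state 3 gives a d⁵ configuration.
Counting donor atoms: 2×fluoride (monodentate) → 2 donors; 2×acetylacetonate (bidentate) → 4 donors. Coordination number = 6.
The spin state decides the count: Acetylacetonate and fluoride are weak-field ligands for a first-row metal, so the complex is high-spin.
An octahedral high-spin d⁵ ion is t₂g³e_g², giving 5 unpaired electrons.

5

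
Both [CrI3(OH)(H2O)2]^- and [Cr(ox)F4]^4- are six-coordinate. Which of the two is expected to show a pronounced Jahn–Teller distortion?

[CrI3(OH)(H2O)2]^-: Ligand charges: each iodide is −1; each hydroxide is −1; water is neutral. With an overall charge of −1 the chromium centre must be in the +3 oxidation state. Chromium is a group-6 element; Cr(III) is therefore d³. The d³ configuration leaves the e_g set evenly filled (or empty) — no strong Jahn–Teller driving force.
[Cr(ox)F4]^4-: Summing ligand charges against the −4 overall charge gives an oxidation state of +2 for chromium. Chromium is a group-6 element; Cr(II) is therefore d⁴. Fluoride and oxalate are weak-field ligands for a first-row metal, so the complex is high-spin. The t₂g³e_g¹ (high-spin) configuration has an unevenly filled e_g set; the Jahn–Teller theorem predicts a tetragonal distortion (typically axial elongation) to lift the degeneracy.

[Cr(ox)F4]^4-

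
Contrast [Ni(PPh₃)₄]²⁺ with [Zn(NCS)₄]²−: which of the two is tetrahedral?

[Zn(NCS)₄]²−

For [Ni(PPh₃)₄]²⁺: Summing ligand charges against the +2 overall charge gives an oxidation state of +2 for nickel. Nickel is a group-10 element; Ni(II) is therefore d⁸. Triphenylphosphine is a strong-field ligand (high in the spectrochemical series). A 3d d⁸ ion with strong-field ligands gains enough CFSE to favour square planar over tetrahedral. → square planar.
For [Zn(NCS)₄]²−: Summing ligand charges against the −2 overall charge gives an oxidation state of +2 for zinc. Zinc is a group-12 element; Zn(II) is therefore d¹⁰. A d¹⁰ ion has no crystal-field stabilisation preference between square planar and tetrahedral, so four ligands adopt the sterically favoured tetrahedral geometry. → tetrahedral.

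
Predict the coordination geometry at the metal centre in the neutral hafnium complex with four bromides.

tetrahedral

Each bromide is −1; balancing the 0 overall charge requires Hf(IV).
Hafnium is a group-4 element; Hf(IV) is therefore d⁰.
Coordination number: 4.
A d⁰ ion has no crystal-field stabilisation preference between square planar and tetrahedral, so four ligands adopt the sterically favoured tetrahedral geometry.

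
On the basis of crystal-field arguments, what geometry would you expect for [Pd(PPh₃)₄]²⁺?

Triphenylphosphine is neutral; balancing the +2 overall charge requires Pd(II).
Palladium is a group-10 element; Pd(II) is therefore d⁸.
Coordination number: 4.
A 4d d⁸ ion has a large crystal-field splitting; square planar leaves the high-energy d_{x²−y²} orbital empty and maximises CFSE.

square planar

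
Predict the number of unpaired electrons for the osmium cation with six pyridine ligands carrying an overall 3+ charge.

1 unpaired electron

Pyridine is neutral; balancing the +3 overall charge requires Os(III).
Os sits in group 8, so the d-electron count is 8 − 3 = 5.
The spin state decides the count: a 5d ion has a large Δₒ and is invariably low-spin.
An octahedral low-spin d⁵ ion is t₂g⁵e_g⁰, giving 1 unpaired electron.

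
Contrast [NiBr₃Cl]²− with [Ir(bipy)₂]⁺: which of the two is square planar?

For [NiBr₃Cl]²−: Each bromide is −1; each chloride is −1; balancing the −2 overall charge requires Ni(II). Ni sits in group 10, so the d-electron count is 10 − 2 = 8. Bromide and chloride are weak-field ligands. With weak-field ligands the CFSE gain from square planar is small, so a 3d d⁸ ion takes the sterically preferred tetrahedral geometry. → tetrahedral.
For [Ir(bipy)₂]⁺: Summing ligand charges against the +1 overall charge gives an oxidation state of +1 for iridium. Ir sits in group 9, so the d-electron count is 9 − 1 = 8. A 5d d⁸ ion has a large crystal-field splitting; square planar leaves the high-energy d_{x²−y²} orbital empty and maximises CFSE. → square planar.

[Ir(bipy)₂]⁺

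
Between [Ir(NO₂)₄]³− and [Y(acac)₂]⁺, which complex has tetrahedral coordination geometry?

[Y(acac)₂]⁺

For [Ir(NO₂)₄]³−: Ligand charges: each nitro (N-bound nitrite) is −1. With an overall charge of −3 the iridium centre must be in the +1 oxidation state. Group 9 minus oxidation state 1 gives a d⁸ configuration. A 5d d⁸ ion has a large crystal-field splitting; square planar leaves the high-energy d_{x²−y²} orbital empty and maximises CFSE. → square planar.
For [Y(acac)₂]⁺: Ligand charges: each acetylacetonate is −1. With an overall charge of +1 the yttrium centre must be in the +3 oxidation state. Group 3 minus oxidation state 3 gives a d⁰ configuration. A d⁰ ion has no crystal-field stabilisation preference between square planar and tetrahedral, so four ligands adopt the sterically favoured tetrahedral geometry. → tetrahedral.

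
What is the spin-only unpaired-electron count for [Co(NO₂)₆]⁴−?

1 unpaired electron

Each nitro (N-bound nitrite) is −1; balancing the −4 overall charge requires Co(II).
Cobalt is a group-9 element; Co(II) is therefore d⁷.
The spin state decides the count: Nitro (N-bound nitrite) is a strong-field ligand (high in the spectrochemical series) for a first-row metal, so the complex is low-spin.
An octahedral low-spin d⁷ ion is t₂g⁶e_g¹, giving 1 unpaired electron.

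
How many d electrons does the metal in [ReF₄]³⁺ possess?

d⁰

Ligand charges: each fluoride is −1. With an overall charge of +3 the rhenium centre must be in the +7 oxidation state.
Group 7 minus oxidation state 7 gives a d⁰ configuration.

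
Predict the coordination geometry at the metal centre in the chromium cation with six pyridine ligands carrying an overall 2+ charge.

Summing ligand charges against the +2 overall charge gives an oxidation state of +2 for chromium.
Cr sits in group 6, so the d-electron count is 6 − 2 = 4.
Coordination number: 6.
Six donors around a single metal centre give an octahedral coordination sphere.

octahedral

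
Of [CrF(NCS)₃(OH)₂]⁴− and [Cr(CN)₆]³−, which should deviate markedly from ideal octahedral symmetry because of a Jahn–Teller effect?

[CrF(NCS)₃(OH)₂]⁴−

[CrF(NCS)₃(OH)₂]⁴−: Summing ligand charges against the −4 overall charge gives an oxidation state of +2 for chromium. Chromium is a group-6 element; Cr(II) is therefore d⁴. Fluoride, hydroxide, and isothiocyanate are weak-field ligands for a first-row metal, so the complex is high-spin. The t₂g³e_g¹ (high-spin) configuration has an unevenly filled e_g set; the Jahn–Teller theorem predicts a tetragonal distortion (typically axial elongation) to lift the degeneracy.
[Cr(CN)₆]³−: Each cyanide is −1; balancing the −3 overall charge requires Cr(III). Cr sits in group 6, so the d-electron count is 6 − 3 = 3. The d³ configuration leaves the e_g set evenly filled (or empty) — no strong Jahn–Teller driving force.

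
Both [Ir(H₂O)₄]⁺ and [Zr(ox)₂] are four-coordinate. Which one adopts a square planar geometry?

[Ir(H₂O)₄]⁺

For [Ir(H₂O)₄]⁺: Summing ligand charges against the +1 overall charge gives an oxidation state of +1 for iridium. Ir sits in group 9, so the d-electron count is 9 − 1 = 8. A 5d d⁸ ion has a large crystal-field splitting; square planar leaves the high-energy d_{x²−y²} orbital empty and maximises CFSE. → square planar.
For [Zr(ox)₂]: Summing ligand charges against the 0 overall charge gives an oxidation state of +4 for zirconium. Group 4 minus oxidation state 4 gives a d⁰ configuration. A d⁰ ion has no crystal-field stabilisation preference between square planar and tetrahedral, so four ligands adopt the sterically favoured tetrahedral geometry. → tetrahedral.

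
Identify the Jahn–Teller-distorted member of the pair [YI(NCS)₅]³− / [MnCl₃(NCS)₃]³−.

[MnCl₃(NCS)₃]³−

[YI(NCS)₅]³−: Each iodide is −1; each isothiocyanate is −1; balancing the −3 overall charge requires Y(III). Group 3 minus oxidation state 3 gives a d⁰ configuration. The d⁰ configuration leaves the e_g set evenly filled (or empty) — no strong Jahn–Teller driving force.
[MnCl₃(NCS)₃]³−: Ligand charges: each chloride is −1; each isothiocyanate is −1. With an overall charge of −3 the manganese centre must be in the +3 oxidation state. Mn sits in group 7, so the d-electron count is 7 − 3 = 4. Chloride and isothiocyanate are weak-field ligands for a first-row metal, so the complex is high-spin. The t₂g³e_g¹ (high-spin) configuration has an unevenly filled e_g set; the Jahn–Teller theorem predicts a tetragonal distortion (typically axial elongation) to lift the degeneracy.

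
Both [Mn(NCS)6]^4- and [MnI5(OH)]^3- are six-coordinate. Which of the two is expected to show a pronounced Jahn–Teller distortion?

[Mn(NCS)6]^4-: Ligand charges: each isothiocyanate is −1. With an overall charge of −4 the manganese centre must be in the +2 oxidation state. Mn sits in group 7, so the d-electron count is 7 − 2 = 5. Isothiocyanate is a weak-field ligand for a first-row metal, so the complex is high-spin. The d⁵ configuration leaves the e_g set evenly filled (or empty) — no strong Jahn–Teller driving force.
[MnI5(OH)]^3-: Ligand charges: each iodide is −1; each hydroxide is −1. With an overall charge of −3 the manganese centre must be in the +3 oxidation state. Manganese is a group-7 element; Mn(III) is therefore d⁴. Hydroxide and iodide are weak-field ligands for a first-row metal, so the complex is high-spin. The t₂g³e_g¹ (high-spin) configuration has an unevenly filled e_g set; the Jahn–Teller theorem predicts a tetragonal distortion (typically axial elongation) to lift the degeneracy.

[MnI5(OH)]^3-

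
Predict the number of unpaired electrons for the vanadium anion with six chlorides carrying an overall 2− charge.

1

Summing ligand charges against the −2 overall charge gives an oxidation state of +4 for vanadium.
Vanadium is a group-5 element; V(IV) is therefore d¹.
In an octahedral field the d¹ configuration is t₂g¹e_g⁰ (only one arrangement possible), giving 1 unpaired electron.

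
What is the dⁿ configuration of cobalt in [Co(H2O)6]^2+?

Water is neutral; balancing the +2 overall charge requires Co(II).
Cobalt is a group-9 element; Co(II) is therefore d⁷.

d7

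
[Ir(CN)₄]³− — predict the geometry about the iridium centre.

square planar

Ligand charges: each cyanide is −1. With an overall charge of −3 the iridium centre must be in the +1 oxidation state.
Ir sits in group 9, so the d-electron count is 9 − 1 = 8.
With 4 monodentate ligands the coordination number is 4.
A 5d d⁸ ion has a large crystal-field splitting; square planar leaves the high-energy d_{x²−y²} orbital empty and maximises CFSE.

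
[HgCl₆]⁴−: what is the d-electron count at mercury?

d10

Summing ligand charges against the −4 overall charge gives an oxidation state of +2 for mercury.
Hg sits in group 12, so the d-electron count is 12 − 2 = 10.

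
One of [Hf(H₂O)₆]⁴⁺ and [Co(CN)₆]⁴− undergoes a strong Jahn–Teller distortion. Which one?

[Co(CN)₆]⁴−

[Hf(H₂O)₆]⁴⁺: Summing ligand charges against the +4 overall charge gives an oxidation state of +4 for hafnium. Group 4 minus oxidation state 4 gives a d⁰ configuration. The d⁰ configuration leaves the e_g set evenly filled (or empty) — no strong Jahn–Teller driving force.
[Co(CN)₆]⁴−: Summing ligand charges against the −4 overall charge gives an oxidation state of +2 for cobalt. Group 9 minus oxidation state 2 gives a d⁷ configuration. Cyanide is a strong-field ligand (high in the spectrochemical series) for a first-row metal, so the complex is low-spin. The t₂g⁶e_g¹ (low-spin) configuration has an unevenly filled e_g set; the Jahn–Teller theorem predicts a tetragonal distortion (typically axial elongation) to lift the degeneracy.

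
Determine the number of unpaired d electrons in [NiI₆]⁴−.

2 unpaired electrons

Summing ligand charges against the −4 overall charge gives an oxidation state of +2 for nickel.
Nickel is a group-10 element; Ni(II) is therefore d⁸.
In an octahedral field the d⁸ configuration is t₂g⁶e_g² (only one arrangement possible), giving 2 unpaired electrons.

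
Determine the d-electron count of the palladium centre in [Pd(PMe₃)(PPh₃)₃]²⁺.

d8

Ligand charges: trimethylphosphine is neutral; triphenylphosphine is neutral. With an overall charge of +2 the palladium centre must be in the +2 oxidation state.
Palladium is a group-10 element; Pd(II) is therefore d⁸.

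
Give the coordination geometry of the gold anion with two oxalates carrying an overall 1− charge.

Summing ligand charges against the −1 overall charge gives an oxidation state of +3 for gold.
Group 11 minus oxidation state 3 gives a d⁸ configuration.
Counting donor atoms: 2×oxalate (bidentate) → 4 donors. Coordination number = 4.
A 5d d⁸ ion has a large crystal-field splitting; square planar leaves the high-energy d_{x²−y²} orbital empty and maximises CFSE.

square planar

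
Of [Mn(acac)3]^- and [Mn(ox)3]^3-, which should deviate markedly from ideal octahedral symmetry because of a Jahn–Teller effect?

[Mn(ox)3]^3-

[Mn(acac)3]^-: Summing ligand charges against the −1 overall charge gives an oxidation state of +2 for manganese. Manganese is a group-7 element; Mn(II) is therefore d⁵. Acetylacetonate is a weak-field ligand for a first-row metal, so the complex is high-spin. The d⁵ configuration leaves the e_g set evenly filled (or empty) — no strong Jahn–Teller driving force.
[Mn(ox)3]^3-: Ligand charges: each oxalate is −2. With an overall charge of −3 the manganese centre must be in the +3 oxidation state. Mn sits in group 7, so the d-electron count is 7 − 3 = 4. Oxalate is a weak-field ligand for a first-row metal, so the complex is high-spin. The t₂g³e_g¹ (high-spin) configuration has an unevenly filled e_g set; the Jahn–Teller theorem predicts a tetragonal distortion (typically axial elongation) to lift the degeneracy.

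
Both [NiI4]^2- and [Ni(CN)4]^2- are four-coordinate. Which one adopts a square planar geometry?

For [NiI4]^2-: Summing ligand charges against the −2 overall charge gives an oxidation state of +2 for nickel. Nickel is a group-10 element; Ni(II) is therefore d⁸. Iodide is a weak-field ligand. With weak-field ligands the CFSE gain from square planar is small, so a 3d d⁸ ion takes the sterically preferred tetrahedral geometry. → tetrahedral.
For [Ni(CN)4]^2-: Summing ligand charges against the −2 overall charge gives an oxidation state of +2 for nickel. Nickel is a group-10 element; Ni(II) is therefore d⁸. Cyanide is a strong-field ligand (high in the spectrochemical series). A 3d d⁸ ion with strong-field ligands gains enough CFSE to favour square planar over tetrahedral. → square planar.

[Ni(CN)4]^2-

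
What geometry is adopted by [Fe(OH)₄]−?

tetrahedral

Summing ligand charges against the −1 overall charge gives an oxidation state of +3 for iron.
Iron is a group-8 element; Fe(III) is therefore d⁵.
With 4 monodentate ligands the coordination number is 4.
Hydroxide is a weak-field ligand.
A high-spin d⁵ ion has zero CFSE in either geometry, so four ligands adopt the sterically favoured tetrahedral geometry.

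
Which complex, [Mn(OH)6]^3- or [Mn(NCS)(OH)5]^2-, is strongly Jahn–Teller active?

[Mn(OH)6]^3-

[Mn(OH)6]^3-: Each hydroxide is −1; balancing the −3 overall charge requires Mn(III). Group 7 minus oxidation state 3 gives a d⁴ configuration. Hydroxide is a weak-field ligand for a first-row metal, so the complex is high-spin. The t₂g³e_g¹ (high-spin) configuration has an unevenly filled e_g set; the Jahn–Teller theorem predicts a tetragonal distortion (typically axial elongation) to lift the degeneracy.
[Mn(NCS)(OH)5]^2-: Ligand charges: each isothiocyanate is −1; each hydroxide is −1. With an overall charge of −2 the manganese centre must be in the +4 oxidation state. Group 7 minus oxidation state 4 gives a d³ configuration. The d³ configuration leaves the e_g set evenly filled (or empty) — no strong Jahn–Teller driving force.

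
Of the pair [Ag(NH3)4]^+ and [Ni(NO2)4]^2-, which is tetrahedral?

[Ag(NH3)4]^+

For [Ag(NH3)4]^+: Ligand charges: ammonia is neutral. With an overall charge of +1 the silver centre must be in the +1 oxidation state. Silver is a group-11 element; Ag(I) is therefore d¹⁰. A d¹⁰ ion has no crystal-field stabilisation preference between square planar and tetrahedral, so four ligands adopt the sterically favoured tetrahedral geometry. → tetrahedral.
For [Ni(NO2)4]^2-: Ligand charges: each nitro (N-bound nitrite) is −1. With an overall charge of −2 the nickel centre must be in the +2 oxidation state. Group 10 minus oxidation state 2 gives a d⁸ configuration. Nitro (N-bound nitrite) is a strong-field ligand (high in the spectrochemical series). A 3d d⁸ ion with strong-field ligands gains enough CFSE to favour square planar over tetrahedral. → square planar.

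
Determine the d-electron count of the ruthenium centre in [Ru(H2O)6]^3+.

d⁵

Ligand charges: water is neutral. With an overall charge of +3 the ruthenium centre must be in the +3 oxidation state.
Group 8 minus oxidation state 3 gives a d⁵ configuration.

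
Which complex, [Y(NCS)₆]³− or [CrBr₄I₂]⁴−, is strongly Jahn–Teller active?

[Y(NCS)₆]³−: Ligand charges: each isothiocyanate is −1. With an overall charge of −3 the yttrium centre must be in the +3 oxidation state. Y sits in group 3, so the d-electron count is 3 − 3 = 0. The d⁰ configuration leaves the e_g set evenly filled (or empty) — no strong Jahn–Teller driving force.
[CrBr₄I₂]⁴−: Each bromide is −1; each iodide is −1; balancing the −4 overall charge requires Cr(II). Chromium is a group-6 element; Cr(II) is therefore d⁴. Bromide and iodide are weak-field ligands for a first-row metal, so the complex is high-spin. The t₂g³e_g¹ (high-spin) configuration has an unevenly filled e_g set; the Jahn–Teller theorem predicts a tetragonal distortion (typically axial elongation) to lift the degeneracy.

[CrBr₄I₂]⁴−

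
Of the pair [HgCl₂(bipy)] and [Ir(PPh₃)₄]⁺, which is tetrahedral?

For [HgCl₂(bipy)]: Ligand charges: each chloride is −1; 2,2′-bipyridine is neutral. With an overall charge of 0 the mercury centre must be in the +2 oxidation state. Hg sits in group 12, so the d-electron count is 12 − 2 = 10. A d¹⁰ ion has no crystal-field stabilisation preference between square planar and tetrahedral, so four ligands adopt the sterically favoured tetrahedral geometry. → tetrahedral.
For [Ir(PPh₃)₄]⁺: Ligand charges: triphenylphosphine is neutral. With an overall charge of +1 the iridium centre must be in the +1 oxidation state. Group 9 minus oxidation state 1 gives a d⁸ configuration. A 5d d⁸ ion has a large crystal-field splitting; square planar leaves the high-energy d_{x²−y²} orbital empty and maximises CFSE. → square planar.

[HgCl₂(bipy)]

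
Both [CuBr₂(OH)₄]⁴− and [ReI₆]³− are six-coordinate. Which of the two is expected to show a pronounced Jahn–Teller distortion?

[CuBr₂(OH)₄]⁴−

[CuBr₂(OH)₄]⁴−: Each bromide is −1; each hydroxide is −1; balancing the −4 overall charge requires Cu(II). Group 11 minus oxidation state 2 gives a d⁹ configuration. The t₂g⁶e_g³ configuration has an unevenly filled e_g set; the Jahn–Teller theorem predicts a tetragonal distortion (typically axial elongation) to lift the degeneracy.
[ReI₆]³−: Each iodide is −1; balancing the −3 overall charge requires Re(III). Re sits in group 7, so the d-electron count is 7 − 3 = 4. A 5d ion has a large Δₒ and is invariably low-spin. The d⁴ configuration leaves the e_g set evenly filled (or empty) — no strong Jahn–Teller driving force.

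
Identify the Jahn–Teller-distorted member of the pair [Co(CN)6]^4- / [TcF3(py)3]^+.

[Co(CN)6]^4-

[Co(CN)6]^4-: Each cyanide is −1; balancing the −4 overall charge requires Co(II). Co sits in group 9, so the d-electron count is 9 − 2 = 7. Cyanide is a strong-field ligand (high in the spectrochemical series) for a first-row metal, so the complex is low-spin. The t₂g⁶e_g¹ (low-spin) configuration has an unevenly filled e_g set; the Jahn–Teller theorem predicts a tetragonal distortion (typically axial elongation) to lift the degeneracy.
[TcF3(py)3]^+: Summing ligand charges against the +1 overall charge gives an oxidation state of +4 for technetium. Group 7 minus oxidation state 4 gives a d³ configuration. The d³ configuration leaves the e_g set evenly filled (or empty) — no strong Jahn–Teller driving force.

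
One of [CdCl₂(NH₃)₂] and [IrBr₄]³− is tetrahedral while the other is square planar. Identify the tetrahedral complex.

For [CdCl₂(NH₃)₂]: Each chloride is −1; ammonia is neutral; balancing the 0 overall charge requires Cd(II). Cadmium is a group-12 element; Cd(II) is therefore d¹⁰. A d¹⁰ ion has no crystal-field stabilisation preference between square planar and tetrahedral, so four ligands adopt the sterically favoured tetrahedral geometry. → tetrahedral.
For [IrBr₄]³−: Each bromide is −1; balancing the −3 overall charge requires Ir(I). Ir sits in group 9, so the d-electron count is 9 − 1 = 8. A 5d d⁸ ion has a large crystal-field splitting; square planar leaves the high-energy d_{x²−y²} orbital empty and maximises CFSE. → square planar.

[CdCl₂(NH₃)₂]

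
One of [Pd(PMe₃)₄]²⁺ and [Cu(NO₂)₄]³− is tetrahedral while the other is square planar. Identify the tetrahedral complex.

For [Pd(PMe₃)₄]²⁺: Summing ligand charges against the +2 overall charge gives an oxidation state of +2 for palladium. Palladium is a group-10 element; Pd(II) is therefore d⁸. A 4d d⁸ ion has a large crystal-field splitting; square planar leaves the high-energy d_{x²−y²} orbital empty and maximises CFSE. → square planar.
For [Cu(NO₂)₄]³−: Ligand charges: each nitro (N-bound nitrite) is −1. With an overall charge of −3 the copper centre must be in the +1 oxidation state. Cu sits in group 11, so the d-electron count is 11 − 1 = 10. A d¹⁰ ion has no crystal-field stabilisation preference between square planar and tetrahedral, so four ligands adopt the sterically favoured tetrahedral geometry. → tetrahedral.

[Cu(NO₂)₄]³−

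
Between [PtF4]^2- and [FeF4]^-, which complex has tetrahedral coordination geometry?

For [PtF4]^2-: Summing ligand charges against the −2 overall charge gives an oxidation state of +2 for platinum. Pt sits in group 10, so the d-electron count is 10 − 2 = 8. A 5d d⁸ ion has a large crystal-field splitting; square planar leaves the high-energy d_{x²−y²} orbital empty and maximises CFSE. → square planar.
For [FeF4]^-: Ligand charges: each fluoride is −1. With an overall charge of −1 the iron centre must be in the +3 oxidation state. Group 8 minus oxidation state 3 gives a d⁵ configuration. A high-spin d⁵ ion has zero CFSE in either geometry, so four ligands adopt the sterically favoured tetrahedral geometry. → tetrahedral.

[FeF4]^-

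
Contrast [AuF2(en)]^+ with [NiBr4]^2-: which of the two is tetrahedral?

For [AuF2(en)]^+: Each fluoride is −1; ethylenediamine is neutral; balancing the +1 overall charge requires Au(III). Gold is a group-11 element; Au(III) is therefore d⁸. A 5d d⁸ ion has a large crystal-field splitting; square planar leaves the high-energy d_{x²−y²} orbital empty and maximises CFSE. → square planar.
For [NiBr4]^2-: Each bromide is −1; balancing the −2 overall charge requires Ni(II). Ni sits in group 10, so the d-electron count is 10 − 2 = 8. Bromide is a weak-field ligand. With weak-field ligands the CFSE gain from square planar is small, so a 3d d⁸ ion takes the sterically preferred tetrahedral geometry. → tetrahedral.

[NiBr4]^2-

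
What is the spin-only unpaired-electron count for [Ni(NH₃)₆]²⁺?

Summing ligand charges against the +2 overall charge gives an oxidation state of +2 for nickel.
Nickel is a group-10 element; Ni(II) is therefore d⁸.
In an octahedral field the d⁸ configuration is t₂g⁶e_g² (only one arrangement possible), giving 2 unpaired electrons.

2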